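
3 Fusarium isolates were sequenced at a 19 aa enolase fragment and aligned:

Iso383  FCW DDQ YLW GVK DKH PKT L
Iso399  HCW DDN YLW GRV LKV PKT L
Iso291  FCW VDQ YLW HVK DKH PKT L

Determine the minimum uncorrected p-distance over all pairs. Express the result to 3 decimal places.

Pairwise Hamming distances:
  Iso383 vs Iso399: 6
  Iso383 vs Iso291: 2
  Iso399 vs Iso291: 8
The smallest is 2 mismatches, between Iso383 and Iso291; p = 2/19 = 0.105.

0.105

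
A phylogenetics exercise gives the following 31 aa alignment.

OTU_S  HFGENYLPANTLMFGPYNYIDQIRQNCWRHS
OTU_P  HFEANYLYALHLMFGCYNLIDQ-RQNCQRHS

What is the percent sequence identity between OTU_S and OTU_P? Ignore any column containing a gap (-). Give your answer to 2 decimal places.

Excluding the 1 gap column leaves 30 comparable sites.
Differing sites — 3:G/E; 4:E/A; 8:P/Y; 10:N/L; 11:T/H; 16:P/C; 19:Y/L; 28:W/Q.
22 of the 30 comparable sites match, so the percent identity is 22/30 × 100 = 73.33%.

73.33%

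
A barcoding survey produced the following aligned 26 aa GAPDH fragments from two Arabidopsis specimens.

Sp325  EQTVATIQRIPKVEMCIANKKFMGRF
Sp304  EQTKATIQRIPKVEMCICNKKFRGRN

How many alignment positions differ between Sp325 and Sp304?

Differing sites — 4:V/K; 18:A/C; 23:M/R; 26:F/N.
That gives 4 mismatches out of 26 aligned sites, so the Hamming distance is 4.

4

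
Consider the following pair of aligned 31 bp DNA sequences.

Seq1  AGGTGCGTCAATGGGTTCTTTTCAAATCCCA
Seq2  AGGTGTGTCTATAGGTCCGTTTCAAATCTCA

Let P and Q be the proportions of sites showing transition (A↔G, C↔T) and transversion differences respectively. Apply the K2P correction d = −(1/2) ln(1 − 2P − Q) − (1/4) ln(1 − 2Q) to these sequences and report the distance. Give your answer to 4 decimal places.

The sequences differ at positions 6 (C/T, transition), 10 (A/T, transversion), 13 (G/A, transition), 17 (T/C, transition), 19 (T/G, transversion), 29 (C/T, transition).
Of the 6 differences, 4 transitions and 2 transversions over 31 sites: P = 4/31 = 0.129032, Q = 2/31 = 0.064516.
d = −0.5·ln(0.677420) − 0.25·ln(0.870968) = −0.5·(-0.389464) − 0.25·(-0.138150) = 0.2293.

0.2293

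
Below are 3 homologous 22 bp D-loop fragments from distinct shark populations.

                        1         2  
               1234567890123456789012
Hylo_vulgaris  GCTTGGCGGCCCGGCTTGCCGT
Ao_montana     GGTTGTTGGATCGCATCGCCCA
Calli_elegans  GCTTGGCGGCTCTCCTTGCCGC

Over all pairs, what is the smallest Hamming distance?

Pairwise Hamming distances:
  Hylo_vulgaris vs Ao_montana: 10
  Hylo_vulgaris vs Calli_elegans: 4
  Ao_montana vs Calli_elegans: 9
The smallest is 4, between Hylo_vulgaris and Calli_elegans.

4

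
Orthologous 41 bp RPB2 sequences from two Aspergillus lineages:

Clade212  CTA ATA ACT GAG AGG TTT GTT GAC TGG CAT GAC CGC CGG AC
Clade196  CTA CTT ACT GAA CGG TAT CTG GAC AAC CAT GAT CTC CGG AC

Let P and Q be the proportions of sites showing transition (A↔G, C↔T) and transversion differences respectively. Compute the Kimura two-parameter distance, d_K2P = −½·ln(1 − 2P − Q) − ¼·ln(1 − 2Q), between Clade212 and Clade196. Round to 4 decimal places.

0.3723

The sequences differ at positions 4 (A/C, transversion), 6 (A/T, transversion), 12 (G/A, transition), 13 (A/C, transversion), 17 (T/A, transversion), 19 (G/C, transversion), 21 (T/G, transversion), 25 (T/A, transversion), 26 (G/A, transition), 27 (G/C, transversion), 33 (C/T, transition), 35 (G/T, transversion).
Of the 12 differences, 3 transitions and 9 transversions over 41 sites: P = 3/41 = 0.073171, Q = 9/41 = 0.219512.
d = −0.5·ln(0.634146) − 0.25·ln(0.560976) = −0.5·(-0.455476) − 0.25·(-0.578077) = 0.3723.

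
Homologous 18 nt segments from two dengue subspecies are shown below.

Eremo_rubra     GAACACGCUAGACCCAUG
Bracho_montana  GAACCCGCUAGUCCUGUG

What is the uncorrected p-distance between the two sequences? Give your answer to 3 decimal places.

0.222

Differing sites — 5:A/C; 12:A/U; 15:C/U; 16:A/G.
There are 4 differences over 18 sites, so p = 4/18 = 0.222.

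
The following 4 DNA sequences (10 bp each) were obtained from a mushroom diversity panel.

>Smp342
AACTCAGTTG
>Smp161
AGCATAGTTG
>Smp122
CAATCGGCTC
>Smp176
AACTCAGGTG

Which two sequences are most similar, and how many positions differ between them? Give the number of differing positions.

1

Pairwise Hamming distances:
  Smp342 vs Smp161: 3
  Smp342 vs Smp122: 5
  Smp342 vs Smp176: 1
  Smp161 vs Smp122: 8
  Smp161 vs Smp176: 4
  Smp122 vs Smp176: 5
The smallest is 1, between Smp342 and Smp176.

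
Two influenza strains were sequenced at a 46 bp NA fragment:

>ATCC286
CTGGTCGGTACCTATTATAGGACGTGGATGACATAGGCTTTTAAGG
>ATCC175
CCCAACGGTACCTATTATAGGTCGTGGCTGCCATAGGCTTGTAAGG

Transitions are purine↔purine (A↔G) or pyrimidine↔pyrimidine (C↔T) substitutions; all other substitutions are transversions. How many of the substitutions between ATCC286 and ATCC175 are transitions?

2

The sequences differ at positions 2 (T/C, transition), 3 (G/C, transversion), 4 (G/A, transition), 5 (T/A, transversion), 22 (A/T, transversion), 28 (A/C, transversion), 31 (A/C, transversion), 41 (T/G, transversion).
Of the 8 differences, 2 transitions and 6 transversions, so the answer is 2.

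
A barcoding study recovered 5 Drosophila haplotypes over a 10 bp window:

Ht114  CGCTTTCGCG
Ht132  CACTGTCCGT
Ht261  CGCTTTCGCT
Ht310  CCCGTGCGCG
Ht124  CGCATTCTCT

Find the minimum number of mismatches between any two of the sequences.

1

Pairwise Hamming distances:
  Ht114 vs Ht132: 5
  Ht114 vs Ht261: 1
  Ht114 vs Ht310: 3
  Ht114 vs Ht124: 3
  Ht132 vs Ht261: 4
  Ht132 vs Ht310: 7
  Ht132 vs Ht124: 5
  Ht261 vs Ht310: 4
  Ht261 vs Ht124: 2
  Ht310 vs Ht124: 5
The smallest is 1, between Ht114 and Ht261.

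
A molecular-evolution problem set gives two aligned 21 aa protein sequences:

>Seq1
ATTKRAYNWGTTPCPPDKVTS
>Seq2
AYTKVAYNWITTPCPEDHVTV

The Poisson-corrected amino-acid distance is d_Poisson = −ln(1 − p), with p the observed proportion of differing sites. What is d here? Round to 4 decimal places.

0.3365

Mismatches occur at site 2 (T/Y), site 5 (R/V), site 10 (G/I), site 16 (P/E), site 18 (K/H), site 21 (S/V).
p = 6/21 = 0.285714.
d = −ln(1 − 0.285714) = −ln(0.714286) = 0.3365.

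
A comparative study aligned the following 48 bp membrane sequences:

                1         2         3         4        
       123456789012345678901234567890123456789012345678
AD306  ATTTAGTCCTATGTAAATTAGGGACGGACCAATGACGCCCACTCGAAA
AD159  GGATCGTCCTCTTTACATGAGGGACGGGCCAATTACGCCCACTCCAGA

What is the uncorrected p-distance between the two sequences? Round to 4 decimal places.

The sequences differ at positions 1 (A/G), 2 (T/G), 3 (T/A), 5 (A/C), 11 (A/C), 13 (G/T), 16 (A/C), 19 (T/G), 28 (A/G), 34 (G/T), 45 (G/C), 47 (A/G).
There are 12 differences over 48 sites, so p = 12/48 = 0.2500.

0.2500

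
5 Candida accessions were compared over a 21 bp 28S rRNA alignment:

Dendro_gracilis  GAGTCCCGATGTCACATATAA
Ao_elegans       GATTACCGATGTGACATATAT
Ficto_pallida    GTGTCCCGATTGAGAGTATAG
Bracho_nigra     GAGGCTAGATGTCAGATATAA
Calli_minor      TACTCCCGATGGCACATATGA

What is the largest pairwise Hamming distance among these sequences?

11

Pairwise Hamming distances:
  Dendro_gracilis vs Ao_elegans: 4
  Dendro_gracilis vs Ficto_pallida: 8
  Dendro_gracilis vs Bracho_nigra: 4
  Dendro_gracilis vs Calli_minor: 4
  Ao_elegans vs Ficto_pallida: 10
  Ao_elegans vs Bracho_nigra: 8
  Ao_elegans vs Calli_minor: 7
  Ficto_pallida vs Bracho_nigra: 11
  Ficto_pallida vs Calli_minor: 10
  Bracho_nigra vs Calli_minor: 8
The largest is 11, between Ficto_pallida and Bracho_nigra.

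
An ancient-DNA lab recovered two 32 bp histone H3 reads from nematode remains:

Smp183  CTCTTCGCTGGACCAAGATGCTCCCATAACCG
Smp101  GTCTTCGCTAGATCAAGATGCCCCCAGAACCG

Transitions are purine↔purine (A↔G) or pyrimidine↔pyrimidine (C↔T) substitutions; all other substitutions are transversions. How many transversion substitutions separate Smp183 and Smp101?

2

Differing sites — 1:C/G (Tv); 10:G/A (Ti); 13:C/T (Ti); 22:T/C (Ti); 27:T/G (Tv).
Of the 5 differences, 3 transitions and 2 transversions, so the answer is 2.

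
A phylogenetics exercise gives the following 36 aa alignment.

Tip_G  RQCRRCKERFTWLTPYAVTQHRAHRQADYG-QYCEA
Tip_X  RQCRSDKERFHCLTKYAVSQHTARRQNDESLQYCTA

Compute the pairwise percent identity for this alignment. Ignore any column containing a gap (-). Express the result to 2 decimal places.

65.71%

Excluding the 1 gap column leaves 35 comparable sites.
Mismatches occur at site 5 (R/S), site 6 (C/D), site 11 (T/H), site 12 (W/C), site 15 (P/K), site 19 (T/S), site 22 (R/T), site 24 (H/R), site 27 (A/N), site 29 (Y/E), site 30 (G/S), site 35 (E/T).
23 of the 35 comparable sites match, so the percent identity is 23/35 × 100 = 65.71%.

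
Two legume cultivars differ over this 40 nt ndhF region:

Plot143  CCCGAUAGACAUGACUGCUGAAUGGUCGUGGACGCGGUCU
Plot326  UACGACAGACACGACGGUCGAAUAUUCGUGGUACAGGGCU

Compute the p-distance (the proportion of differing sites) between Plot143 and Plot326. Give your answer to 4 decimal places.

0.3500

The sequences differ at positions 1 (C/U), 2 (C/A), 6 (U/C), 12 (U/C), 16 (U/G), 18 (C/U), 19 (U/C), 24 (G/A), 25 (G/U), 32 (A/U), 33 (C/A), 34 (G/C), 35 (C/A), 38 (U/G).
There are 14 differences over 40 sites, so p = 14/40 = 0.3500.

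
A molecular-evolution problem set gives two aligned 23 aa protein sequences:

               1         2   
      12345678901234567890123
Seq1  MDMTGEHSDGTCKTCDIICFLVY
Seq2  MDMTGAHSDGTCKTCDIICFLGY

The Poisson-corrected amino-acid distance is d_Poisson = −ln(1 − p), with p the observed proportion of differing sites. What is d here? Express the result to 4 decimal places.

0.0910

The sequences differ at positions 6 (E/A), 22 (V/G).
p = 2/23 = 0.086957.
d = −ln(1 − 0.086957) = −ln(0.913043) = 0.0910.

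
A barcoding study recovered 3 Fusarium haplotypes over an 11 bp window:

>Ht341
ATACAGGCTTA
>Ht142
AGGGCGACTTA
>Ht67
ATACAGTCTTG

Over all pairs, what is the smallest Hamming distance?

2

Pairwise Hamming distances:
  Ht341 vs Ht142: 5
  Ht341 vs Ht67: 2
  Ht142 vs Ht67: 6
The smallest is 2, between Ht341 and Ht67.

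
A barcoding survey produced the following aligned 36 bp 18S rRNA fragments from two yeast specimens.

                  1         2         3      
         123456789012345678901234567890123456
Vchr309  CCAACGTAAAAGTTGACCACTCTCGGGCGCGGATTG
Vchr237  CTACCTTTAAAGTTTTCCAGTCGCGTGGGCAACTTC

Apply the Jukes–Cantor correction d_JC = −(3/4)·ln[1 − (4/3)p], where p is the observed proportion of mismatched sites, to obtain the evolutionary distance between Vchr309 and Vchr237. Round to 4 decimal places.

The sequences differ at positions 2 (C/T), 4 (A/C), 6 (G/T), 8 (A/T), 15 (G/T), 16 (A/T), 20 (C/G), 23 (T/G), 26 (G/T), 28 (C/G), 31 (G/A), 32 (G/A), 33 (A/C), 36 (G/C).
p = 14/36 = 0.388889.
d = −0.75 · ln(1 − (4/3)·0.388889) = −0.75 · ln(0.481481) = −0.75 · (-0.730889) = 0.5482.

0.5482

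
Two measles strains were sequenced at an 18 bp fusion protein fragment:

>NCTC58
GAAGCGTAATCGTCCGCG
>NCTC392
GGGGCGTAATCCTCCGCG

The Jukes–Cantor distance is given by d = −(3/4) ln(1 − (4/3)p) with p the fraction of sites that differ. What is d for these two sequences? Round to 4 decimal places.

0.1885

Mismatches occur at site 2 (A/G), site 3 (A/G), site 12 (G/C).
p = 3/18 = 0.166667.
d = −0.75 · ln(1 − (4/3)·0.166667) = −0.75 · ln(0.777777) = −0.75 · (-0.251315) = 0.1885.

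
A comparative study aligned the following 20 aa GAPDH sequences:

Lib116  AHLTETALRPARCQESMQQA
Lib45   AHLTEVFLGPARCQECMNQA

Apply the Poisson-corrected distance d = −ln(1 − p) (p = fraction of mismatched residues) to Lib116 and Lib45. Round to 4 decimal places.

Mismatches occur at site 6 (T/V), site 7 (A/F), site 9 (R/G), site 16 (S/C), site 18 (Q/N).
p = 5/20 = 0.250000.
d = −ln(1 − 0.250000) = −ln(0.750000) = 0.2877.

0.2877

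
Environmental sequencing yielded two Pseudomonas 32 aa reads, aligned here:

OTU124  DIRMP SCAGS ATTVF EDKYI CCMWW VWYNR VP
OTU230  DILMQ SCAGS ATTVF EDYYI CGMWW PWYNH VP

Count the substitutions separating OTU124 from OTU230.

6

The sequences differ at positions 3 (R/L), 5 (P/Q), 18 (K/Y), 22 (C/G), 26 (V/P), 30 (R/H).
That gives 6 mismatches out of 32 aligned sites, so the Hamming distance is 6.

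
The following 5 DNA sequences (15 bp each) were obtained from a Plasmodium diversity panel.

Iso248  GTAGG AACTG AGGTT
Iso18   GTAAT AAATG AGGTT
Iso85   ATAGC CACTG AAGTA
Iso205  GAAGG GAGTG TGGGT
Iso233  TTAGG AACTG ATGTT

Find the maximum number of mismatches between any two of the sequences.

9

Pairwise Hamming distances:
  Iso248 vs Iso18: 3
  Iso248 vs Iso85: 5
  Iso248 vs Iso205: 5
  Iso248 vs Iso233: 2
  Iso18 vs Iso85: 7
  Iso18 vs Iso205: 7
  Iso18 vs Iso233: 5
  Iso85 vs Iso205: 9
  Iso85 vs Iso233: 5
  Iso205 vs Iso233: 7
The largest is 9, between Iso85 and Iso205.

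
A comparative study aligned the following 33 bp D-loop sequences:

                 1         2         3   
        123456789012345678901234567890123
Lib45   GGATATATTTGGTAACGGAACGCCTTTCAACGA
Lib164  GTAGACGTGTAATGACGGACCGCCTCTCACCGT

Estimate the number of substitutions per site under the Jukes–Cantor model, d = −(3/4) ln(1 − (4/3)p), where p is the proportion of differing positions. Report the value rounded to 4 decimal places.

Differing sites — 2:G/T; 4:T/G; 6:T/C; 7:A/G; 9:T/G; 11:G/A; 12:G/A; 14:A/G; 20:A/C; 26:T/C; 30:A/C; 33:A/T.
p = 12/33 = 0.363636.
d = −0.75 · ln(1 − (4/3)·0.363636) = −0.75 · ln(0.515152) = −0.75 · (-0.663293) = 0.4975.

0.4975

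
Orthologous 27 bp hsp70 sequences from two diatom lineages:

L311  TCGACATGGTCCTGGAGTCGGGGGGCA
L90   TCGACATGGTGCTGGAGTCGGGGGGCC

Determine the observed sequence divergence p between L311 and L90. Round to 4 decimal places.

The sequences differ at positions 11 (C/G), 27 (A/C).
There are 2 differences over 27 sites, so p = 2/27 = 0.0741.

0.0741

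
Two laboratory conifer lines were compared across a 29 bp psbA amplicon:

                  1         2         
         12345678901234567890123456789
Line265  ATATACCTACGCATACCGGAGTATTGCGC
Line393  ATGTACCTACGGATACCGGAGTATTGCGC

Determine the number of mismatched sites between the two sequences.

2

Differing sites — 3:A/G; 12:C/G.
That gives 2 mismatches out of 29 aligned sites, so the Hamming distance is 2.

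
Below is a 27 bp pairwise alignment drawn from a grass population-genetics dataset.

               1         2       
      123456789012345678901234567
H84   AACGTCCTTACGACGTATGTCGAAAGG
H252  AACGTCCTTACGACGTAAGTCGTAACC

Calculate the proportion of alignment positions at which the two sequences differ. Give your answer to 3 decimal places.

0.148

Mismatches occur at site 18 (T↔A), site 23 (A↔T), site 26 (G↔C), site 27 (G↔C).
There are 4 differences over 27 sites, so p = 4/27 = 0.148.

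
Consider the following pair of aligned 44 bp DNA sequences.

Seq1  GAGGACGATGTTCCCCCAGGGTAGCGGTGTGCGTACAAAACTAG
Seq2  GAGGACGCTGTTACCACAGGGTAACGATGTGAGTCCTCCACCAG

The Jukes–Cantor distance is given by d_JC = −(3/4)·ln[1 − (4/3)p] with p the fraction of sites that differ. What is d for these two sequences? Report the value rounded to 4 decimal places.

0.3041

Mismatches occur at site 8 (A/C), site 13 (C/A), site 16 (C/A), site 24 (G/A), site 27 (G/A), site 32 (C/A), site 35 (A/C), site 37 (A/T), site 38 (A/C), site 39 (A/C), site 42 (T/C).
p = 11/44 = 0.250000.
d = −0.75 · ln(1 − (4/3)·0.250000) = −0.75 · ln(0.666667) = −0.75 · (-0.405465) = 0.3041.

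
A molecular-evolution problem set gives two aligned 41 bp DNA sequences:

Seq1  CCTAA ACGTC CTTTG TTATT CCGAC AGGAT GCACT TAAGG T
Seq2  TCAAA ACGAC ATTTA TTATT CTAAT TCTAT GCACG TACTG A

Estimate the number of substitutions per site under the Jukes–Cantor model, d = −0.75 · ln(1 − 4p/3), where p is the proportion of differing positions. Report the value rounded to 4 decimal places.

0.5018

Mismatches occur at site 1 (C/T), site 3 (T/A), site 9 (T/A), site 11 (C/A), site 15 (G/A), site 22 (C/T), site 23 (G/A), site 25 (C/T), site 26 (A/T), site 27 (G/C), site 28 (G/T), site 35 (T/G), site 38 (A/C), site 39 (G/T), site 41 (T/A).
p = 15/41 = 0.365854.
d = −0.75 · ln(1 − (4/3)·0.365854) = −0.75 · ln(0.512195) = −0.75 · (-0.669050) = 0.5018.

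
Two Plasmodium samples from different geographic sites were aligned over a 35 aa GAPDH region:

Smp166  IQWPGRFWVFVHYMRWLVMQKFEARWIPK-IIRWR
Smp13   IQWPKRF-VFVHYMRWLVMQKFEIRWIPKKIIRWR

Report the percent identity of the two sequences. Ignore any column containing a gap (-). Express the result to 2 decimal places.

Excluding the 2 gap columns leaves 33 comparable sites.
Mismatches occur at site 5 (G→K), site 24 (A→I).
31 of the 33 comparable sites match, so the percent identity is 31/33 × 100 = 93.94%.

93.94%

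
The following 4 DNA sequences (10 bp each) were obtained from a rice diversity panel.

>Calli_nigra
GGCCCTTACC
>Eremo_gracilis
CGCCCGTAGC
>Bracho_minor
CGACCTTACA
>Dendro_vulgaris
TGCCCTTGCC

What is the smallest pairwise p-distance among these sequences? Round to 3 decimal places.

0.200

Pairwise Hamming distances:
  Calli_nigra vs Eremo_gracilis: 3
  Calli_nigra vs Bracho_minor: 3
  Calli_nigra vs Dendro_vulgaris: 2
  Eremo_gracilis vs Bracho_minor: 4
  Eremo_gracilis vs Dendro_vulgaris: 4
  Bracho_minor vs Dendro_vulgaris: 4
The smallest is 2 mismatches, between Calli_nigra and Dendro_vulgaris; p = 2/10 = 0.200.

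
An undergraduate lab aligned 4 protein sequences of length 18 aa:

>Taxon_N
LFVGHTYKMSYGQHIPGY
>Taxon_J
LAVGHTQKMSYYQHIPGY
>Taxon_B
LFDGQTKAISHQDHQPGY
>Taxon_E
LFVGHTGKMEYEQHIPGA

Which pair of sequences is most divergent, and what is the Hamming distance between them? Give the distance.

11

Pairwise Hamming distances:
  Taxon_N vs Taxon_J: 3
  Taxon_N vs Taxon_B: 9
  Taxon_N vs Taxon_E: 4
  Taxon_J vs Taxon_B: 10
  Taxon_J vs Taxon_E: 5
  Taxon_B vs Taxon_E: 11
The largest is 11, between Taxon_B and Taxon_E.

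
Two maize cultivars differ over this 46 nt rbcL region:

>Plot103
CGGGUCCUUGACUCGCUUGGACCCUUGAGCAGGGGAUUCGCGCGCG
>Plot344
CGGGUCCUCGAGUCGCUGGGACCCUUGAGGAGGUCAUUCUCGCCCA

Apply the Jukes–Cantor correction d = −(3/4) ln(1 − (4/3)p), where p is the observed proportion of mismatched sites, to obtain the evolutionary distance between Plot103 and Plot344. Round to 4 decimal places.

Differing sites — 9:U/C; 12:C/G; 18:U/G; 30:C/G; 34:G/U; 35:G/C; 40:G/U; 44:G/C; 46:G/A.
p = 9/46 = 0.195652.
d = −0.75 · ln(1 − (4/3)·0.195652) = −0.75 · ln(0.739131) = −0.75 · (-0.302280) = 0.2267.

0.2267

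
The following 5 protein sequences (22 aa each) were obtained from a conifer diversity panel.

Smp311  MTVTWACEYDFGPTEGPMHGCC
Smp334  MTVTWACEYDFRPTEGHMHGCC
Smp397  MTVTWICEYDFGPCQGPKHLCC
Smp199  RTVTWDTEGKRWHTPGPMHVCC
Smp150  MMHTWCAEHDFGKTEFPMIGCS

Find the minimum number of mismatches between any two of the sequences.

2

Pairwise Hamming distances:
  Smp311 vs Smp334: 2
  Smp311 vs Smp397: 5
  Smp311 vs Smp199: 10
  Smp311 vs Smp150: 9
  Smp334 vs Smp397: 7
  Smp334 vs Smp199: 11
  Smp334 vs Smp150: 11
  Smp397 vs Smp199: 12
  Smp397 vs Smp150: 13
  Smp199 vs Smp150: 15
The smallest is 2, between Smp311 and Smp334.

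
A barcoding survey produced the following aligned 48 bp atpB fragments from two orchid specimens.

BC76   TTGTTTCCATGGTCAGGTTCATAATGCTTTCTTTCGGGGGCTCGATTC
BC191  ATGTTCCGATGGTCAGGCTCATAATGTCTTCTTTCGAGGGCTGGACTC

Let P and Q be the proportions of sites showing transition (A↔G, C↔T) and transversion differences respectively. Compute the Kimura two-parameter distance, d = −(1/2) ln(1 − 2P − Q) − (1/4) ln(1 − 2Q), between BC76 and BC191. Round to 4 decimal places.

0.2207

Mismatches occur at site 1 (T↔A, transversion), site 6 (T↔C, transition), site 8 (C↔G, transversion), site 18 (T↔C, transition), site 27 (C↔T, transition), site 28 (T↔C, transition), site 37 (G↔A, transition), site 43 (C↔G, transversion), site 46 (T↔C, transition).
Of the 9 differences, 6 transitions and 3 transversions over 48 sites: P = 6/48 = 0.125000, Q = 3/48 = 0.062500.
d = −0.5·ln(0.687500) − 0.25·ln(0.875000) = −0.5·(-0.374693) − 0.25·(-0.133531) = 0.2207.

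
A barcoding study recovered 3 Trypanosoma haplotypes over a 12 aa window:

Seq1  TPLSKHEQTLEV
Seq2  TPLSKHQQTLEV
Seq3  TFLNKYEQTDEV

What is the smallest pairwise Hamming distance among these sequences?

Pairwise Hamming distances:
  Seq1 vs Seq2: 1
  Seq1 vs Seq3: 4
  Seq2 vs Seq3: 5
The smallest is 1, between Seq1 and Seq2.

1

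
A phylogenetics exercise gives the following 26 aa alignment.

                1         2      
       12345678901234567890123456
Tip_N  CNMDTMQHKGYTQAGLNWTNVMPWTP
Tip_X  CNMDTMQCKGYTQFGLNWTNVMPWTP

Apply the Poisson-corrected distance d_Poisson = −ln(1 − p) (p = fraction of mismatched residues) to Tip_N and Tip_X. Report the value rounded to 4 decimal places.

0.0800

The sequences differ at positions 8 (H/C), 14 (A/F).
p = 2/26 = 0.076923.
d = −ln(1 − 0.076923) = −ln(0.923077) = 0.0800.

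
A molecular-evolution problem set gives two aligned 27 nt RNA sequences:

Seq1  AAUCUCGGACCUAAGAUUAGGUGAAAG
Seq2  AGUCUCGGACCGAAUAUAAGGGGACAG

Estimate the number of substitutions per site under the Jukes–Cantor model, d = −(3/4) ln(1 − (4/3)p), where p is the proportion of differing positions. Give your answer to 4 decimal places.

0.2635

The sequences differ at positions 2 (A/G), 12 (U/G), 15 (G/U), 18 (U/A), 22 (U/G), 25 (A/C).
p = 6/27 = 0.222222.
d = −0.75 · ln(1 − (4/3)·0.222222) = −0.75 · ln(0.703704) = −0.75 · (-0.351397) = 0.2635.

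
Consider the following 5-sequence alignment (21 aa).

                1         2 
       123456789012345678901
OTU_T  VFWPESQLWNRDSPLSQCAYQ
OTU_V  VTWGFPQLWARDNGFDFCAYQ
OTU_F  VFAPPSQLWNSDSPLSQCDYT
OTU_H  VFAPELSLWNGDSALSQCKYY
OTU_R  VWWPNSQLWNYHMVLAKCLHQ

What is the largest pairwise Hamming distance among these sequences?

Pairwise Hamming distances:
  OTU_T vs OTU_V: 10
  OTU_T vs OTU_F: 5
  OTU_T vs OTU_H: 7
  OTU_T vs OTU_R: 10
  OTU_V vs OTU_F: 14
  OTU_V vs OTU_H: 15
  OTU_V vs OTU_R: 14
  OTU_F vs OTU_H: 7
  OTU_F vs OTU_R: 12
  OTU_H vs OTU_R: 14
The largest is 15, between OTU_V and OTU_H.

15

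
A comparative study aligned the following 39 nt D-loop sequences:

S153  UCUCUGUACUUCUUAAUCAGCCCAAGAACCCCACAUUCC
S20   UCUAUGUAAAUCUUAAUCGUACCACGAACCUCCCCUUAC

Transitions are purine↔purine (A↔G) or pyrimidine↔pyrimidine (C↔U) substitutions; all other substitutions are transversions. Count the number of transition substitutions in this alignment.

The sequences differ at positions 4 (C/A, transversion), 9 (C/A, transversion), 10 (U/A, transversion), 19 (A/G, transition), 20 (G/U, transversion), 21 (C/A, transversion), 25 (A/C, transversion), 31 (C/U, transition), 33 (A/C, transversion), 35 (A/C, transversion), 38 (C/A, transversion).
Of the 11 differences, 2 transitions and 9 transversions, so the answer is 2.

2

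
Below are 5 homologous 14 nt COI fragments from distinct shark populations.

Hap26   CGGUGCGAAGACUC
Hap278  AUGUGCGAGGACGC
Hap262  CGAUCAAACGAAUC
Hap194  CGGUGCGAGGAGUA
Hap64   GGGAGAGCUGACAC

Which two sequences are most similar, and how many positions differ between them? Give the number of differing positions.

3

Pairwise Hamming distances:
  Hap26 vs Hap278: 4
  Hap26 vs Hap262: 6
  Hap26 vs Hap194: 3
  Hap26 vs Hap64: 6
  Hap278 vs Hap262: 9
  Hap278 vs Hap194: 5
  Hap278 vs Hap64: 7
  Hap262 vs Hap194: 7
  Hap262 vs Hap64: 9
  Hap194 vs Hap64: 8
The smallest is 3, between Hap26 and Hap194.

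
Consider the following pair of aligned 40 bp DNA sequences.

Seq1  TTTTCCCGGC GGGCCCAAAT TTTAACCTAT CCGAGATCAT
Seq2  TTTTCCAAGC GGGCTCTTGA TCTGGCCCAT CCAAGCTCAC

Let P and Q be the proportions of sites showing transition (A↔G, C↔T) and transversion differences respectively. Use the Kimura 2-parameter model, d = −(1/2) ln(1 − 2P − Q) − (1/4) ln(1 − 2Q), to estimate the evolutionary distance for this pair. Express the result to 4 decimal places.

Mismatches occur at site 7 (C/A, transversion), site 8 (G/A, transition), site 15 (C/T, transition), site 17 (A/T, transversion), site 18 (A/T, transversion), site 19 (A/G, transition), site 20 (T/A, transversion), site 22 (T/C, transition), site 24 (A/G, transition), site 25 (A/G, transition), site 28 (T/C, transition), site 33 (G/A, transition), site 36 (A/C, transversion), site 40 (T/C, transition).
Of the 14 differences, 9 transitions and 5 transversions over 40 sites: P = 9/40 = 0.225000, Q = 5/40 = 0.125000.
d = −0.5·ln(0.425000) − 0.25·ln(0.750000) = −0.5·(-0.855666) − 0.25·(-0.287682) = 0.4998.

0.4998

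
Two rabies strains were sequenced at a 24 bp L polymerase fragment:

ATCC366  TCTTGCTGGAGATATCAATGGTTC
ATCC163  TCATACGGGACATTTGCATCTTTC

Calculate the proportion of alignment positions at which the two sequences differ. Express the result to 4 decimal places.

The sequences differ at positions 3 (T/A), 5 (G/A), 7 (T/G), 11 (G/C), 14 (A/T), 16 (C/G), 17 (A/C), 20 (G/C), 21 (G/T).
There are 9 differences over 24 sites, so p = 9/24 = 0.3750.

0.3750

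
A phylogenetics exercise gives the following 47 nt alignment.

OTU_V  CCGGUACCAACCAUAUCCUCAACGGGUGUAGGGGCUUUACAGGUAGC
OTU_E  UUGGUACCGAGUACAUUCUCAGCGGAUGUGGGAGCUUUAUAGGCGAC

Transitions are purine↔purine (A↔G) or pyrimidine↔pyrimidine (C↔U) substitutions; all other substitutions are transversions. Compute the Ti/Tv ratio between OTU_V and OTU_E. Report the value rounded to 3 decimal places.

Mismatches occur at site 1 (C→U, transition), site 2 (C→U, transition), site 9 (A→G, transition), site 11 (C→G, transversion), site 12 (C→U, transition), site 14 (U→C, transition), site 17 (C→U, transition), site 22 (A→G, transition), site 26 (G→A, transition), site 30 (A→G, transition), site 33 (G→A, transition), site 40 (C→U, transition), site 44 (U→C, transition), site 45 (A→G, transition), site 46 (G→A, transition).
Of the 15 differences, 14 transitions and 1 transversion, so Ti/Tv = 14/1 = 14.000.

14.000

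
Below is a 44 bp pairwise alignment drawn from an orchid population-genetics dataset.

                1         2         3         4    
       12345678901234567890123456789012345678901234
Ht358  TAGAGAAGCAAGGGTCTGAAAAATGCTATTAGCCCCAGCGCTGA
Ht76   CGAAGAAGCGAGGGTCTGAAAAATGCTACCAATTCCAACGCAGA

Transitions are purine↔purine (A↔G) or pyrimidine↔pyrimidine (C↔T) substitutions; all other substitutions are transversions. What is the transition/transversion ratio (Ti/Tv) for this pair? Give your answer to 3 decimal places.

10.000

Mismatches occur at site 1 (T→C, transition), site 2 (A→G, transition), site 3 (G→A, transition), site 10 (A→G, transition), site 29 (T→C, transition), site 30 (T→C, transition), site 32 (G→A, transition), site 33 (C→T, transition), site 34 (C→T, transition), site 38 (G→A, transition), site 42 (T→A, transversion).
Of the 11 differences, 10 transitions and 1 transversion, so Ti/Tv = 10/1 = 10.000.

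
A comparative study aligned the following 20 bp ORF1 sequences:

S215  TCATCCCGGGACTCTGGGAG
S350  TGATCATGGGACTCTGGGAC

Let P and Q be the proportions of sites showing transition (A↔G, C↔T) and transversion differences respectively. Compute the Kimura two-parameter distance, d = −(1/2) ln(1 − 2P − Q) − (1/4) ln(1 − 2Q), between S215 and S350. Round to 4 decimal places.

The sequences differ at positions 2 (C/G, transversion), 6 (C/A, transversion), 7 (C/T, transition), 20 (G/C, transversion).
Of the 4 differences, 1 transition and 3 transversions over 20 sites: P = 1/20 = 0.050000, Q = 3/20 = 0.150000.
d = −0.5·ln(0.750000) − 0.25·ln(0.700000) = −0.5·(-0.287682) − 0.25·(-0.356675) = 0.2330.

0.2330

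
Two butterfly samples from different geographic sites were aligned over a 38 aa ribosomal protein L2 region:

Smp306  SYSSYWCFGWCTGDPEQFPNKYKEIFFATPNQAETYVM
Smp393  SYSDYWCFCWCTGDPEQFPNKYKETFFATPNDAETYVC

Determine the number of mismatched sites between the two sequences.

Differing sites — 4:S/D; 9:G/C; 25:I/T; 32:Q/D; 38:M/C.
That gives 5 mismatches out of 38 aligned sites, so the Hamming distance is 5.

5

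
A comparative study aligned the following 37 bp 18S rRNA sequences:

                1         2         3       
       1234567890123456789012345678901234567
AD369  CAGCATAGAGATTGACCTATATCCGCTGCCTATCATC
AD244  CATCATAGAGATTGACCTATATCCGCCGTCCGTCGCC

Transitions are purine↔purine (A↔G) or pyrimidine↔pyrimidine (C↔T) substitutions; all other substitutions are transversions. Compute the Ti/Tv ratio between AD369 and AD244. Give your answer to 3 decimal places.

Differing sites — 3:G/T (Tv); 27:T/C (Ti); 29:C/T (Ti); 31:T/C (Ti); 32:A/G (Ti); 35:A/G (Ti); 36:T/C (Ti).
Of the 7 differences, 6 transitions and 1 transversion, so Ti/Tv = 6/1 = 6.000.

6.000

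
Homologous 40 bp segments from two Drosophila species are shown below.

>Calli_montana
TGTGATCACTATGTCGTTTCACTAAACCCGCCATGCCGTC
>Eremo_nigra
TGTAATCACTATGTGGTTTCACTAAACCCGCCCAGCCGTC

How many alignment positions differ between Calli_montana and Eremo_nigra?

Mismatches occur at site 4 (G↔A), site 15 (C↔G), site 33 (A↔C), site 34 (T↔A).
That gives 4 mismatches out of 40 aligned sites, so the Hamming distance is 4.

4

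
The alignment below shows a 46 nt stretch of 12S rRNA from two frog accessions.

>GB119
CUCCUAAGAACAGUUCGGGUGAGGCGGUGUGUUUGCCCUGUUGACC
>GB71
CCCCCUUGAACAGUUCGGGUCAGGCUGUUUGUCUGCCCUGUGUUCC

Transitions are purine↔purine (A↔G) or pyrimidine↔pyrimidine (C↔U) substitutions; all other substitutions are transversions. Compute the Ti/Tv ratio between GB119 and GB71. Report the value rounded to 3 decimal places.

Mismatches occur at site 2 (U↔C, transition), site 5 (U↔C, transition), site 6 (A↔U, transversion), site 7 (A↔U, transversion), site 21 (G↔C, transversion), site 26 (G↔U, transversion), site 29 (G↔U, transversion), site 33 (U↔C, transition), site 42 (U↔G, transversion), site 43 (G↔U, transversion), site 44 (A↔U, transversion).
Of the 11 differences, 3 transitions and 8 transversions, so Ti/Tv = 3/8 = 0.375.

0.375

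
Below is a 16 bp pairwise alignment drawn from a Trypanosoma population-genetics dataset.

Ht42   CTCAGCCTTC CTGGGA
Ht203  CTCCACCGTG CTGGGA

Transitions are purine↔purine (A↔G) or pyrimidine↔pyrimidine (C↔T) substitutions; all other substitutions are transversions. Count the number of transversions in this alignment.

The sequences differ at positions 4 (A/C, transversion), 5 (G/A, transition), 8 (T/G, transversion), 10 (C/G, transversion).
Of the 4 differences, 1 transition and 3 transversions, so the answer is 3.

3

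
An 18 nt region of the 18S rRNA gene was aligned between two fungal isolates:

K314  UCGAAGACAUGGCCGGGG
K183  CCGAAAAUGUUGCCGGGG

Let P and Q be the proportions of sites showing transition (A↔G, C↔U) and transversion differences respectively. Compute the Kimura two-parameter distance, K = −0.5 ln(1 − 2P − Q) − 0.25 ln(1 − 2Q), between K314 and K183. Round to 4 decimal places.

Mismatches occur at site 1 (U↔C, transition), site 6 (G↔A, transition), site 8 (C↔U, transition), site 9 (A↔G, transition), site 11 (G↔U, transversion).
Of the 5 differences, 4 transitions and 1 transversion over 18 sites: P = 4/18 = 0.222222, Q = 1/18 = 0.055556.
d = −0.5·ln(0.500000) − 0.25·ln(0.888888) = −0.5·(-0.693147) − 0.25·(-0.117784) = 0.3760.

0.3760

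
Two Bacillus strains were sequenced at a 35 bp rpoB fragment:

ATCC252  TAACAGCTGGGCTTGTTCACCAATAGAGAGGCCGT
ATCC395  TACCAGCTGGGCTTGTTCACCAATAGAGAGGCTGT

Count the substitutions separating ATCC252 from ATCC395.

Differing sites — 3:A/C; 33:C/T.
That gives 2 mismatches out of 35 aligned sites, so the Hamming distance is 2.

2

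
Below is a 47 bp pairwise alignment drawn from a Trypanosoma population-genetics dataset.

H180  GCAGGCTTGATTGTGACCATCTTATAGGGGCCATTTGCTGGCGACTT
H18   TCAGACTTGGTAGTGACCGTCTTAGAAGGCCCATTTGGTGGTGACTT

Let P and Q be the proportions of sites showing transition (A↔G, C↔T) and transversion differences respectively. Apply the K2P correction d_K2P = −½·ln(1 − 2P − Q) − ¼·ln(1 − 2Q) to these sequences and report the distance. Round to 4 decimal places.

0.2520

Mismatches occur at site 1 (G↔T, transversion), site 5 (G↔A, transition), site 10 (A↔G, transition), site 12 (T↔A, transversion), site 19 (A↔G, transition), site 25 (T↔G, transversion), site 27 (G↔A, transition), site 30 (G↔C, transversion), site 38 (C↔G, transversion), site 42 (C↔T, transition).
Of the 10 differences, 5 transitions and 5 transversions over 47 sites: P = 5/47 = 0.106383, Q = 5/47 = 0.106383.
d = −0.5·ln(0.680851) − 0.25·ln(0.787234) = −0.5·(-0.384412) − 0.25·(-0.239230) = 0.2520.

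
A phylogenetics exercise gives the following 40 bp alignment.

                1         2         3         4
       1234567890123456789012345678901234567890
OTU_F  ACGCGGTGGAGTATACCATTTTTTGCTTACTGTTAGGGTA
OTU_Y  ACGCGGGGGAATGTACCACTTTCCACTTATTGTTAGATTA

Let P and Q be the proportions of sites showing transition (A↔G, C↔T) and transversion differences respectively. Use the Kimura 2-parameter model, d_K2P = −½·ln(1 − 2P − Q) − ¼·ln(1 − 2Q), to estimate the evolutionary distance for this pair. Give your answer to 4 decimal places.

0.3253

The sequences differ at positions 7 (T/G, transversion), 11 (G/A, transition), 13 (A/G, transition), 19 (T/C, transition), 23 (T/C, transition), 24 (T/C, transition), 25 (G/A, transition), 30 (C/T, transition), 37 (G/A, transition), 38 (G/T, transversion).
Of the 10 differences, 8 transitions and 2 transversions over 40 sites: P = 8/40 = 0.200000, Q = 2/40 = 0.050000.
d = −0.5·ln(0.550000) − 0.25·ln(0.900000) = −0.5·(-0.597837) − 0.25·(-0.105361) = 0.3253.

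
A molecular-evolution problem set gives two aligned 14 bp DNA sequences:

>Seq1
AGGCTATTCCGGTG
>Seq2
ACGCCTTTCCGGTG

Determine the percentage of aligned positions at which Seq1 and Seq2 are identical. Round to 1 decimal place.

78.6%

The sequences differ at positions 2 (G/C), 5 (T/C), 6 (A/T).
11 of the 14 sites match, so the percent identity is 11/14 × 100 = 78.6%.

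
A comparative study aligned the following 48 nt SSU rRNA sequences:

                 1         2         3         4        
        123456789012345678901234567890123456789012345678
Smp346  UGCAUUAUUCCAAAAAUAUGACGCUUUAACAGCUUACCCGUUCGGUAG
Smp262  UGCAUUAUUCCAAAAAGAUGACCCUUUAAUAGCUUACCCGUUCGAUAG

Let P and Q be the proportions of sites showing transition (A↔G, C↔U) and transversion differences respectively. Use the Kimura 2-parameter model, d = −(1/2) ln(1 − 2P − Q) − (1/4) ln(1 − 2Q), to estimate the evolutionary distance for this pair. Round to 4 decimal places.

0.0885

Differing sites — 17:U/G (Tv); 23:G/C (Tv); 30:C/U (Ti); 45:G/A (Ti).
Of the 4 differences, 2 transitions and 2 transversions over 48 sites: P = 2/48 = 0.041667, Q = 2/48 = 0.041667.
d = −0.5·ln(0.874999) − 0.25·ln(0.916666) = −0.5·(-0.133533) − 0.25·(-0.087012) = 0.0885.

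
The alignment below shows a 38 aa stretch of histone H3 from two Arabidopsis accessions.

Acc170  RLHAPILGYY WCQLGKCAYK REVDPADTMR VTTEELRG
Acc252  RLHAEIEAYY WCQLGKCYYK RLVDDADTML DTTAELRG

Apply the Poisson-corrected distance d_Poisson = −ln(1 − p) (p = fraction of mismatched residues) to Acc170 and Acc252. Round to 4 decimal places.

0.2703

Mismatches occur at site 5 (P↔E), site 7 (L↔E), site 8 (G↔A), site 18 (A↔Y), site 22 (E↔L), site 25 (P↔D), site 30 (R↔L), site 31 (V↔D), site 34 (E↔A).
p = 9/38 = 0.236842.
d = −ln(1 − 0.236842) = −ln(0.763158) = 0.2703.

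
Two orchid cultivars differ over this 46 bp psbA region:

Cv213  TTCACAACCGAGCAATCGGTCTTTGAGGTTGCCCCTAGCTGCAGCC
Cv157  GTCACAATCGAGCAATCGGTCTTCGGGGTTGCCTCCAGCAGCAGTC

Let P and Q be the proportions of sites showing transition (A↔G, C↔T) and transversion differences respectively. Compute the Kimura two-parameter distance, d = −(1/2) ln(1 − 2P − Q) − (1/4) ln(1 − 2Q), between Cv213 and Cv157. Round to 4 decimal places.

Differing sites — 1:T/G (Tv); 8:C/T (Ti); 24:T/C (Ti); 26:A/G (Ti); 34:C/T (Ti); 36:T/C (Ti); 40:T/A (Tv); 45:C/T (Ti).
Of the 8 differences, 6 transitions and 2 transversions over 46 sites: P = 6/46 = 0.130435, Q = 2/46 = 0.043478.
d = −0.5·ln(0.695652) − 0.25·ln(0.913044) = −0.5·(-0.362906) − 0.25·(-0.090971) = 0.2042.

0.2042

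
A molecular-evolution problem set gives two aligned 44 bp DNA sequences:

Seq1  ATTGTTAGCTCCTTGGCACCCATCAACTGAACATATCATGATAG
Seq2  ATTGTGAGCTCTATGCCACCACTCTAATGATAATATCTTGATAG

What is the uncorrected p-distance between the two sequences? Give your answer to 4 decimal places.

0.2500

Mismatches occur at site 6 (T/G), site 12 (C/T), site 13 (T/A), site 16 (G/C), site 21 (C/A), site 22 (A/C), site 25 (A/T), site 27 (C/A), site 31 (A/T), site 32 (C/A), site 38 (A/T).
There are 11 differences over 44 sites, so p = 11/44 = 0.2500.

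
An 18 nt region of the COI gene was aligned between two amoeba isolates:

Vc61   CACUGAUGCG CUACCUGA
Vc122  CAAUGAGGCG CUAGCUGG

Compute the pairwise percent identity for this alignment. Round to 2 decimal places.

Differing sites — 3:C/A; 7:U/G; 14:C/G; 18:A/G.
14 of the 18 sites match, so the percent identity is 14/18 × 100 = 77.78%.

77.78%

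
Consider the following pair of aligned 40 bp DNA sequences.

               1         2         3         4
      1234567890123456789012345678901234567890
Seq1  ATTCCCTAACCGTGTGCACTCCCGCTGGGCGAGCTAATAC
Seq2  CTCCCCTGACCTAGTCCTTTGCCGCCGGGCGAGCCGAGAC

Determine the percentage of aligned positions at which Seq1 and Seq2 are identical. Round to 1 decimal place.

67.5%

The sequences differ at positions 1 (A/C), 3 (T/C), 8 (A/G), 12 (G/T), 13 (T/A), 16 (G/C), 18 (A/T), 19 (C/T), 21 (C/G), 26 (T/C), 35 (T/C), 36 (A/G), 38 (T/G).
27 of the 40 sites match, so the percent identity is 27/40 × 100 = 67.5%.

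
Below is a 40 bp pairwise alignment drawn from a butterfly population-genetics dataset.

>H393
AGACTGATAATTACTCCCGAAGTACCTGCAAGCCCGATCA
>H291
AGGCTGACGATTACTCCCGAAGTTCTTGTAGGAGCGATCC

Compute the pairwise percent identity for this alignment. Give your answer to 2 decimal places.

The sequences differ at positions 3 (A/G), 8 (T/C), 9 (A/G), 24 (A/T), 26 (C/T), 29 (C/T), 31 (A/G), 33 (C/A), 34 (C/G), 40 (A/C).
30 of the 40 sites match, so the percent identity is 30/40 × 100 = 75.00%.

75.00%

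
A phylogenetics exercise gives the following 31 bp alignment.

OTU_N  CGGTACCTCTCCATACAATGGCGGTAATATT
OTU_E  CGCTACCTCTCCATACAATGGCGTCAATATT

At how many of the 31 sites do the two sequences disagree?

3

Mismatches occur at site 3 (G→C), site 24 (G→T), site 25 (T→C).
That gives 3 mismatches out of 31 aligned sites, so the Hamming distance is 3.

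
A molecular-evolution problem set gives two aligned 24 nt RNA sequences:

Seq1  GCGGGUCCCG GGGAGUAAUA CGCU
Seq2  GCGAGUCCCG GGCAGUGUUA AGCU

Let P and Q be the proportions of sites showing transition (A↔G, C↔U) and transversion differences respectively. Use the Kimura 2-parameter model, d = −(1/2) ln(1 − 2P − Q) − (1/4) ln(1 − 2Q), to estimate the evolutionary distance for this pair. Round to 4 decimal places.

0.2443

The sequences differ at positions 4 (G/A, transition), 13 (G/C, transversion), 17 (A/G, transition), 18 (A/U, transversion), 21 (C/A, transversion).
Of the 5 differences, 2 transitions and 3 transversions over 24 sites: P = 2/24 = 0.083333, Q = 3/24 = 0.125000.
d = −0.5·ln(0.708334) − 0.25·ln(0.750000) = −0.5·(-0.344840) − 0.25·(-0.287682) = 0.2443.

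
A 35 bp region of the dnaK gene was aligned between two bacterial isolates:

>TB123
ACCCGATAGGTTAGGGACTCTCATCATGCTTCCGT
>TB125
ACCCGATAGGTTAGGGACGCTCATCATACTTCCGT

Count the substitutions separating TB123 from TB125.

2

The sequences differ at positions 19 (T/G), 28 (G/A).
That gives 2 mismatches out of 35 aligned sites, so the Hamming distance is 2.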